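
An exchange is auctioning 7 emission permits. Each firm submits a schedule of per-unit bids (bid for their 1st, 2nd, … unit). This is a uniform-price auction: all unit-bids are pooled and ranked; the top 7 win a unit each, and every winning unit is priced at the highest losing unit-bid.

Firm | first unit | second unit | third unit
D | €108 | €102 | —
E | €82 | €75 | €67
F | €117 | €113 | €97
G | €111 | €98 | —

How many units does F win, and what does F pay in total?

F: 3 units, pays €246

Merging the schedules and taking the best 7: 117 (F-1), 113 (F-2), 111 (G-1), 108 (D-1), 102 (D-2), 98 (G-2), 97 (F-3)
The (k+1)-th unit-bid is €82.
F wins 3 unit(s) at €82 each.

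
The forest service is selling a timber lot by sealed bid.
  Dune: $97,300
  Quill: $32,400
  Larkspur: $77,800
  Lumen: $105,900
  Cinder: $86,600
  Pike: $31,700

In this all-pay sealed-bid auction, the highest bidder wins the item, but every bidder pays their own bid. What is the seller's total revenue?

Total revenue: $431,700

Sorting bids: 105,900 (Lumen) > 97,300 (Dune) > 86,600 (Cinder) > 77,800 (Larkspur) > 32,400 (Quill) > 31,700 (Pike)
Every bidder forfeits their bid regardless of winning.
Revenue = 97,300 + 32,400 + 77,800 + 105,900 + 86,600 + 31,700 = $431,700.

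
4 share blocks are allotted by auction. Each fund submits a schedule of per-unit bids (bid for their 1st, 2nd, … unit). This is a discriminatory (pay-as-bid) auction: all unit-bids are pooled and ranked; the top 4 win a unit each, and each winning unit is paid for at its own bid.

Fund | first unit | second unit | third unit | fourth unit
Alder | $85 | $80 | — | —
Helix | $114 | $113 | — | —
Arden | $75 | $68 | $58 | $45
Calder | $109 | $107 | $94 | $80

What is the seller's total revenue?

Total revenue: $443

Pooled unit-bids ranked (top 4): 114 (Helix-1), 113 (Helix-2), 109 (Calder-1), 107 (Calder-2)
Next rejected bid: $94 (not a price — pay-as-bid).
Each winning unit pays its own bid.
Revenue = 114 + 113 + 109 + 107 = $443.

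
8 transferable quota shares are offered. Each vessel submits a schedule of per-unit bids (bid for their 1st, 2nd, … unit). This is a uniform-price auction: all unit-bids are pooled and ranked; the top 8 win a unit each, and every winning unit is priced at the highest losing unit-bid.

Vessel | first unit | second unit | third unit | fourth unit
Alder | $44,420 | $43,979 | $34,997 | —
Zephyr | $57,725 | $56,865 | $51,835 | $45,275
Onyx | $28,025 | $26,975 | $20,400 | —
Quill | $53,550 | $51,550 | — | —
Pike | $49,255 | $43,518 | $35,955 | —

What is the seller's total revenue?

Total revenue: $351,832

Merging the schedules and taking the best 8: 57,725 (Zephyr-1), 56,865 (Zephyr-2), 53,550 (Quill-1), 51,835 (Zephyr-3), 51,550 (Quill-2), 49,255 (Pike-1), 45,275 (Zephyr-4), 44,420 (Alder-1)
First bid not allocated: $43,979.
Allocation: Alder 1, Pike 1, Quill 2, Zephyr 4. Every unit priced at $43,979.
Revenue = 8 × 43,979 = $351,832.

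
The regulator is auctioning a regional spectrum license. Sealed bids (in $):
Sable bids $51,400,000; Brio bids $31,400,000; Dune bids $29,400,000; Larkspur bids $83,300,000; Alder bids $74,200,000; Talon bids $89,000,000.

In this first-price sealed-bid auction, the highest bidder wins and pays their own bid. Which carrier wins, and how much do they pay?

Talon pays $89,000,000

Sorting bids: 89,000,000 (Talon) > 83,300,000 (Larkspur) > 74,200,000 (Alder) > 51,400,000 (Sable) > 31,400,000 (Brio) > 29,400,000 (Dune)
Talon is highest → pays own bid, $89,000,000.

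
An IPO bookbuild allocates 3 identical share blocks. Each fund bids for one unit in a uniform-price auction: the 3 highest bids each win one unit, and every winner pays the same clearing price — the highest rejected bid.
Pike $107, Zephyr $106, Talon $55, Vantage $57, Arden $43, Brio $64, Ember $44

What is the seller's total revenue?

Bids ranked high→low: 107 (Pike), 106 (Zephyr), 64 (Brio), 57 (Vantage), 55 (Talon), …
Top 3: Pike, Zephyr, Brio.
Highest unsuccessful bid: $57 → clearing price.
Total revenue = 3 × $57 = $171.

Total revenue: $171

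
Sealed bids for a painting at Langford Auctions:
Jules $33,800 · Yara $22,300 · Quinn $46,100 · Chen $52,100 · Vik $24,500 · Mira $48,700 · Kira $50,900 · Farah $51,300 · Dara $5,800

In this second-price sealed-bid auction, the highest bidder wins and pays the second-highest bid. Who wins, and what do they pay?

Bids in order: 52,100 (Chen) > 51,300 (Farah) > 50,900 (Kira) > 48,700 (Mira) > 46,100 (Quinn) > 33,800 (Jules) > …
Chen is highest; pays the second-highest bid, $51,300.

Chen pays $51,300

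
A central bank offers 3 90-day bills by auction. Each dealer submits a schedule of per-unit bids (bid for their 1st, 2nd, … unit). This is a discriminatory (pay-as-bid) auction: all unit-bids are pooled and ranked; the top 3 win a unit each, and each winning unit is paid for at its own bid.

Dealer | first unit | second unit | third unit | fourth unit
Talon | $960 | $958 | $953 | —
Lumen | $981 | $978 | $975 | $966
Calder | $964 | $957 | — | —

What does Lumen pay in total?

Lumen pays $2,934

All unit-bids, highest first — top 3: 981 (Lumen-1), 978 (Lumen-2), 975 (Lumen-3)
Next rejected bid: $966 (not a price — pay-as-bid).
Lumen's winning unit-bids: 981 + 978 + 975 = $2,934.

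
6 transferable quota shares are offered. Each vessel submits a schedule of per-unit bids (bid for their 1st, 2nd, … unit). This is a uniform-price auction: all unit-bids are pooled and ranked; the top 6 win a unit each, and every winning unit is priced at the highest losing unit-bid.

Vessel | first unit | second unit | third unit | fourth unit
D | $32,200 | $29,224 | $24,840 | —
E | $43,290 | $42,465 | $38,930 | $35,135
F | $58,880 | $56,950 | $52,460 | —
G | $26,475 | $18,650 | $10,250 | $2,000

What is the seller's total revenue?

Total revenue: $210,810

Merging the schedules and taking the best 6: 58,880 (F-1), 56,950 (F-2), 52,460 (F-3), 43,290 (E-1), 42,465 (E-2), 38,930 (E-3)
First bid not allocated: $35,135.
Allocation: E 3, F 3. Every unit priced at $35,135.
Revenue = 6 × 35,135 = $210,810.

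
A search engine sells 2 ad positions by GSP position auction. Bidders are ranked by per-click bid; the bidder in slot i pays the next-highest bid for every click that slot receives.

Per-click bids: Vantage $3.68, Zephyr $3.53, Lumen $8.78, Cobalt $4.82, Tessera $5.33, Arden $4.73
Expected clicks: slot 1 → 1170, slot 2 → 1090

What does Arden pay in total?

Arden pays $0.00

Per-click bids in order: $8.78 (Lumen) > $5.33 (Tessera) > $4.82 (Cobalt) > …
Arden ranks below slot 2 → no slot, pays nothing.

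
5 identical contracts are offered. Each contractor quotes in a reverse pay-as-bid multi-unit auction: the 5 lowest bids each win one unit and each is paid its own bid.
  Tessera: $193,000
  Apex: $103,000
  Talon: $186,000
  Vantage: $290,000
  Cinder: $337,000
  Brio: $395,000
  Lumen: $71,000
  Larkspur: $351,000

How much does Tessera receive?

Tessera is paid $193,000

Ordering the bids: 71,000 (Lumen), 103,000 (Apex), 186,000 (Talon), 193,000 (Tessera), 290,000 (Vantage), 337,000 (Cinder), 351,000 (Larkspur), …
Lowest 5: Lumen, Apex, Talon, Tessera, Vantage.
Tessera wins → own bid $193,000.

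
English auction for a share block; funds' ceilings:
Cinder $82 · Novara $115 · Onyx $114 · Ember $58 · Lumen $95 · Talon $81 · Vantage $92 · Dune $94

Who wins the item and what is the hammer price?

Novara wins at $114

Limits in order: 115 (Novara) > 114 (Onyx) > 95 (Lumen) > 94 (Dune) > 92 (Vantage) > 82 (Cinder) > …
Onyx is the last rival to drop out, at $114; Novara remains and wins at that price.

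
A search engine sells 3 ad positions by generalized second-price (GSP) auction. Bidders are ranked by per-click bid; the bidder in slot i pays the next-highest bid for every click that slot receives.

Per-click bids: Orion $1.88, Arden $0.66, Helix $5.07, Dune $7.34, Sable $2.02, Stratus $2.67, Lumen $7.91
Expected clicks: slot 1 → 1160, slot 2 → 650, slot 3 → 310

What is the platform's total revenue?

Sorting advertisers: $7.91 (Lumen) > $7.34 (Dune) > $5.07 (Helix) > $2.67 (Stratus) > …
Slot 1: Lumen pays $7.34 × 1160 = $8514.40
Slot 2: Dune pays $5.07 × 650 = $3295.50
Slot 3: Helix pays $2.67 × 310 = $827.70
Total = $12637.60

Total revenue: $12637.60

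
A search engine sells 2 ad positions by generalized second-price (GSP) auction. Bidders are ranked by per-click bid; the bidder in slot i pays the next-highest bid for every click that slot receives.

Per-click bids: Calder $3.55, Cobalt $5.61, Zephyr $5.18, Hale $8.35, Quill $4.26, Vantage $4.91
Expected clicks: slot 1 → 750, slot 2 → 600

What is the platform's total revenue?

Total revenue: $7315.50

Sorting advertisers: $8.35 (Hale) > $5.61 (Cobalt) > $5.18 (Zephyr) > …
Slot 1: Hale pays $5.61 × 750 = $4207.50
Slot 2: Cobalt pays $5.18 × 600 = $3108.00
Total = $7315.50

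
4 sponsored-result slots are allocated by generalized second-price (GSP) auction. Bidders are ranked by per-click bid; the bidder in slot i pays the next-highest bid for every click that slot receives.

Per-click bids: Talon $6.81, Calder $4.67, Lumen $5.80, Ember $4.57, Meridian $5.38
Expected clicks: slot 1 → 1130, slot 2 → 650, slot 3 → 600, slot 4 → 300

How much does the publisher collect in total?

Per-click bids in order: $6.81 (Talon) > $5.80 (Lumen) > $5.38 (Meridian) > $4.67 (Calder) > $4.57 (Ember)
Slot 1: Talon pays $5.80 × 1130 = $6554.00
Slot 2: Lumen pays $5.38 × 650 = $3497.00
Slot 3: Meridian pays $4.67 × 600 = $2802.00
Slot 4: Calder pays $4.57 × 300 = $1371.00
Total = $14224.00

Total revenue: $14224.00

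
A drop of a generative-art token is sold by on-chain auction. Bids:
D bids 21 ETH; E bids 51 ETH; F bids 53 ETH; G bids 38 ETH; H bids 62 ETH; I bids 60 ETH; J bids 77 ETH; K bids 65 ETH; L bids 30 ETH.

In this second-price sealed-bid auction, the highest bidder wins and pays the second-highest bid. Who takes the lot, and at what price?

J pays 65 ETH

Bids ranked: 77 (J) > 65 (K) > 62 (H) > 60 (I) > 53 (F) > 51 (E) > …
J is highest; pays the second-highest bid, 65 ETH.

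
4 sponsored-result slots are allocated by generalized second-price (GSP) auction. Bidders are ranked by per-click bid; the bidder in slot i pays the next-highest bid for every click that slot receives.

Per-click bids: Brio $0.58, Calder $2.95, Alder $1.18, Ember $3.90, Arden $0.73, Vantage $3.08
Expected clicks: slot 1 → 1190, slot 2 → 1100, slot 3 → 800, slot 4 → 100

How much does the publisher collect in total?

Total revenue: $7927.20

Per-click bids in order: $3.90 (Ember) > $3.08 (Vantage) > $2.95 (Calder) > $1.18 (Alder) > $0.73 (Arden) > …
Slot 1: Ember pays $3.08 × 1190 = $3665.20
Slot 2: Vantage pays $2.95 × 1100 = $3245.00
Slot 3: Calder pays $1.18 × 800 = $944.00
Slot 4: Alder pays $0.73 × 100 = $73.00
Total = $7927.20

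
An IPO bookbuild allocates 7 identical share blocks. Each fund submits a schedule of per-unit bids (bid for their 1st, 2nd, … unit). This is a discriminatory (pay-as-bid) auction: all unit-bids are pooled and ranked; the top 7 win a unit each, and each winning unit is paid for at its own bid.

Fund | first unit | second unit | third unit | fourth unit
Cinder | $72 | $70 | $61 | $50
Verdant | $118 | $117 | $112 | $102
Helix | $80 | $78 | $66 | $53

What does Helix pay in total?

Helix pays $158

Merging the schedules and taking the best 7: 118 (Verdant-1), 117 (Verdant-2), 112 (Verdant-3), 102 (Verdant-4), 80 (Helix-1), 78 (Helix-2), 72 (Cinder-1)
Next rejected bid: $70 (not a price — pay-as-bid).
Helix's winning unit-bids: 80 + 78 = $158.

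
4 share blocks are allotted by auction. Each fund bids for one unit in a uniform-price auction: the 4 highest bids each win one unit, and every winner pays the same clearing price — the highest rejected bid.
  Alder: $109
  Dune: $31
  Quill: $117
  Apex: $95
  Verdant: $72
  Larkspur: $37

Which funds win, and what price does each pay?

Sorting: 117 (Quill), 109 (Alder), 95 (Apex), 72 (Verdant), 37 (Larkspur), 31 (Dune)
Top 4: Quill, Alder, Apex, Verdant.
Highest unsuccessful bid: $37 → clearing price.

Quill, Alder, Apex, Verdant; each pays $37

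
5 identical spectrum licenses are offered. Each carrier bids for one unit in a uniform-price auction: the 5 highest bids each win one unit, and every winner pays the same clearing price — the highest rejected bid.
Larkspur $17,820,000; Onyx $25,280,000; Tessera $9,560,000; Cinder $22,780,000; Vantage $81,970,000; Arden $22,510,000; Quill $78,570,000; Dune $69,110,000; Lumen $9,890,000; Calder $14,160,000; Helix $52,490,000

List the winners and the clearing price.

Bids ranked high→low: 81,970,000 (Vantage), 78,570,000 (Quill), 69,110,000 (Dune), 52,490,000 (Helix), 25,280,000 (Onyx), 22,780,000 (Cinder), 22,510,000 (Arden), …
Top 5: Vantage, Quill, Dune, Helix, Onyx.
Highest unsuccessful bid: $22,780,000 → clearing price.

Vantage, Quill, Dune, Helix, Onyx; each pays $22,780,000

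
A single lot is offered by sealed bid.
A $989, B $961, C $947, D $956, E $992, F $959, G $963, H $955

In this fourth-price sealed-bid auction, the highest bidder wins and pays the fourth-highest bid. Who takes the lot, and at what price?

E pays $961

Bids ranked: 992 (E) > 989 (A) > 963 (G) > 961 (B) > 959 (F) > 956 (D) > …
E wins; payment is bid #4 in the ranking = $961.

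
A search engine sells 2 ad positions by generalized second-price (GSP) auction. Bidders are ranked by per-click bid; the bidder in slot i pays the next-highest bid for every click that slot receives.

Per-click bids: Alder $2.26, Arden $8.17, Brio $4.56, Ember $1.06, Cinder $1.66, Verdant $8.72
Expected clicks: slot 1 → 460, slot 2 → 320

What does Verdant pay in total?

Verdant pays $3758.20

Sorting advertisers: $8.72 (Verdant) > $8.17 (Arden) > $4.56 (Brio) > …
Verdant holds slot 1 → pays next bid $8.17 × 460 clicks = $3758.20.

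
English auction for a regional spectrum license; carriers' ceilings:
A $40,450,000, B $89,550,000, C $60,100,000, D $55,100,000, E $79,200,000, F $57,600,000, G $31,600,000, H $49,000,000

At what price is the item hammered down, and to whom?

B wins at $79,200,000

Rule: the price rises until one bidder remains; the winner pays the price at which the last rival dropped out.
Sorting limits: 89,550,000 (B) > 79,200,000 (E) > 60,100,000 (C) > 57,600,000 (F) > 55,100,000 (D) > 49,000,000 (H) > …
Once the price passes $79,200,000, only B is left; the hammer falls at E's limit of $79,200,000.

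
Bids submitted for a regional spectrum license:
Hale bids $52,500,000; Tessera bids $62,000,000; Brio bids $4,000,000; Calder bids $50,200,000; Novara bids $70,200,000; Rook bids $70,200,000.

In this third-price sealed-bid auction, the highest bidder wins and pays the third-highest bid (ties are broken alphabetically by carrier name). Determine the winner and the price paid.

Novara pays $62,000,000

Sorting bids: 70,200,000 (Novara) > 70,200,000 (Rook) > 62,000,000 (Tessera) > 52,500,000 (Hale) > 50,200,000 (Calder) > 4,000,000 (Brio)
Tie at $70,200,000 → Novara wins by tie-break.
Novara wins; payment is bid #3 in the ranking = $62,000,000.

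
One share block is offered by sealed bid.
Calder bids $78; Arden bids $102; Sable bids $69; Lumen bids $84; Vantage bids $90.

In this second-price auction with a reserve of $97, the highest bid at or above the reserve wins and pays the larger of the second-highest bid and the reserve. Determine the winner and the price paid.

Arden pays $97

Rule: the highest bid at or above the reserve wins and pays the larger of the second-highest bid and the reserve.
Bids ranked: 102 (Arden) > 90 (Vantage) > 84 (Lumen) > 78 (Calder) > 69 (Sable)
Arden has the top bid at or above the reserve ($102).
max(second-highest $90, reserve $97) = $97.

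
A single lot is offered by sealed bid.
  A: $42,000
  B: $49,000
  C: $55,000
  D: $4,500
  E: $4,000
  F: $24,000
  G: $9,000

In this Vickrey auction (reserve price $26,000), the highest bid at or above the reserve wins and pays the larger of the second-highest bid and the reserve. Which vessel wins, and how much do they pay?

C pays $49,000

Bids ranked: 55,000 (C) > 49,000 (B) > 42,000 (A) > 24,000 (F) > 9,000 (G) > 4,500 (D) > …
C has the top bid at or above the reserve ($55,000).
Second-highest bid $49,000 exceeds the reserve $26,000 → payment $49,000.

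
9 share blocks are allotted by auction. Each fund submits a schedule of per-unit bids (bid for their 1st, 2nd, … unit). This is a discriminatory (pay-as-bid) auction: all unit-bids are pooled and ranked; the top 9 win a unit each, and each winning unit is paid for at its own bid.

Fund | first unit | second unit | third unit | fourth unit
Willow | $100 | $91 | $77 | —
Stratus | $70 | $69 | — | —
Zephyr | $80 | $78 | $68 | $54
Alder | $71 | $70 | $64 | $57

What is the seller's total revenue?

Pooled unit-bids ranked (top 9): 100 (Willow-1), 91 (Willow-2), 80 (Zephyr-1), 78 (Zephyr-2), 77 (Willow-3), 71 (Alder-1), 70 (Stratus-1), 70 (Alder-2), 69 (Stratus-2)
Next rejected bid: $68 (not a price — pay-as-bid).
Each winning unit pays its own bid.
Revenue = 100 + 91 + 80 + 78 + 77 + 71 + 70 + 70 + 69 = $706.

Total revenue: $706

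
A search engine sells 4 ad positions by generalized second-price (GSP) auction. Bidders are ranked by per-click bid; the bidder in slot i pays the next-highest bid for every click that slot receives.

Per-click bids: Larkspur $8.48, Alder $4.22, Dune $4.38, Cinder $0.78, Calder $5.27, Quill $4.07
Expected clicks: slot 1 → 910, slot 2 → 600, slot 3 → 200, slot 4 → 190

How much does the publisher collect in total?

Total revenue: $9041.00

Sorting advertisers: $8.48 (Larkspur) > $5.27 (Calder) > $4.38 (Dune) > $4.22 (Alder) > $4.07 (Quill) > …
Slot 1: Larkspur pays $5.27 × 910 = $4795.70
Slot 2: Calder pays $4.38 × 600 = $2628.00
Slot 3: Dune pays $4.22 × 200 = $844.00
Slot 4: Alder pays $4.07 × 190 = $773.30
Total = $9041.00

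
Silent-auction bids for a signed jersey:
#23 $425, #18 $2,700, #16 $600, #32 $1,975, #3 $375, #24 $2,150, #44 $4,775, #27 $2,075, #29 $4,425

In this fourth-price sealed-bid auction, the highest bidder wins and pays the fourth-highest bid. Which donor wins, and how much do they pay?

Fourth-price sealed-bid auction: the highest bidder wins and pays the fourth-highest bid.
Sorting bids: 4,775 (#44) > 4,425 (#29) > 2,700 (#18) > 2,150 (#24) > 2,075 (#27) > 1,975 (#32) > …
#44 is highest; pays the fourth-highest bid, $2,150.

#44 pays $2,150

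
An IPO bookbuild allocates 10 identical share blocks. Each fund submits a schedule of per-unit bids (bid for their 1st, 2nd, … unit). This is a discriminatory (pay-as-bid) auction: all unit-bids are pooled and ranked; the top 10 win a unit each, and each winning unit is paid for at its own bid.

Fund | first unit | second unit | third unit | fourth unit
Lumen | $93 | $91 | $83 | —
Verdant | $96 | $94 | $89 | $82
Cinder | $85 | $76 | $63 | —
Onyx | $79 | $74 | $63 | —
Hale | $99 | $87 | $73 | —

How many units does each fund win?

Cinder 1, Hale 2, Lumen 3, Verdant 4

All unit-bids, highest first — top 10: 99 (Hale-1), 96 (Verdant-1), 94 (Verdant-2), 93 (Lumen-1), 91 (Lumen-2), 89 (Verdant-3), 87 (Hale-2), 85 (Cinder-1), 83 (Lumen-3), 82 (Verdant-4)
Next rejected bid: $79 (not a price — pay-as-bid).
Allocation: Cinder 1, Hale 2, Lumen 3, Verdant 4.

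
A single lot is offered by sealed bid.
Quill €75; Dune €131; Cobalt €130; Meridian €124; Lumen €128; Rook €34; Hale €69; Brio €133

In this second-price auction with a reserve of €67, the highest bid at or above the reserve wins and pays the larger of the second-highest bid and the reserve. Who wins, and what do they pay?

Brio pays €131

Sorting bids: 133 (Brio) > 131 (Dune) > 130 (Cobalt) > 128 (Lumen) > 124 (Meridian) > 75 (Quill) > …
Highest eligible bid: Brio at €133.
Second-highest bid €131 exceeds the reserve €67 → payment €131.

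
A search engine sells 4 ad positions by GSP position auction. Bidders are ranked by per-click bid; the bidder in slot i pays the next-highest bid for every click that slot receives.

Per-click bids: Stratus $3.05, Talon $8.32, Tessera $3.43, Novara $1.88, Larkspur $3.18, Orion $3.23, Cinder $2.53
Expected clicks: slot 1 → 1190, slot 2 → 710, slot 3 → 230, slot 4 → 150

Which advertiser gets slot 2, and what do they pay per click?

Tessera; $3.23 per click

Per-click bids in order: $8.32 (Talon) > $3.43 (Tessera) > $3.23 (Orion) > $3.18 (Larkspur) > $3.05 (Stratus) > …
Slot 2 goes to the second-ranked bidder, Tessera, who pays the next bid down: $3.23/click.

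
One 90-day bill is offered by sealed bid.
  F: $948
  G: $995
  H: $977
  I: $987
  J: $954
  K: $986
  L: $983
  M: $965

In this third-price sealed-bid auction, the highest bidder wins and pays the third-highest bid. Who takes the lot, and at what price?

Sorting bids: 995 (G) > 987 (I) > 986 (K) > 983 (L) > 977 (H) > 965 (M) > …
G is highest; pays the third-highest bid, $986.

G pays $986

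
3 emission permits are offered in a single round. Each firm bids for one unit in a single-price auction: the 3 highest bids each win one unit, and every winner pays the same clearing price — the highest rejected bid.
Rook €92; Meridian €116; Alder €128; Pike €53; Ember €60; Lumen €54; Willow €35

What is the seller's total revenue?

Sorting: 128 (Alder), 116 (Meridian), 92 (Rook), 60 (Ember), 54 (Lumen), …
Top 3: Alder, Meridian, Rook.
Highest unsuccessful bid: €60 → clearing price.
Total revenue = 3 × €60 = €180.

Total revenue: €180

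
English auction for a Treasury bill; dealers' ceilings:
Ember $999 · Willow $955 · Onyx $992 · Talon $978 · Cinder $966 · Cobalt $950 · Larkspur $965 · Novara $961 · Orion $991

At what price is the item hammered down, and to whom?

Ember wins at $992

Sorting limits: 999 (Ember) > 992 (Onyx) > 991 (Orion) > 978 (Talon) > 966 (Cinder) > 965 (Larkspur) > …
Once the price passes $992, only Ember is left; the hammer falls at Onyx's limit of $992.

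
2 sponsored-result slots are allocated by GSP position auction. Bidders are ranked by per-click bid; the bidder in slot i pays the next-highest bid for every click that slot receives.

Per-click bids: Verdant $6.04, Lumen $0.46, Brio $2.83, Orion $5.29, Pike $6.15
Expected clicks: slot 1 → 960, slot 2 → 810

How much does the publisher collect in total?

Sorting advertisers: $6.15 (Pike) > $6.04 (Verdant) > $5.29 (Orion) > …
Slot 1: Pike pays $6.04 × 960 = $5798.40
Slot 2: Verdant pays $5.29 × 810 = $4284.90
Total = $10083.30

Total revenue: $10083.30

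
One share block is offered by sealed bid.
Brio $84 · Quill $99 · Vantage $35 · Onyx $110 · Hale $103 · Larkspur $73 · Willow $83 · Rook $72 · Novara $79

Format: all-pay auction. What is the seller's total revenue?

Total revenue: $738

All-pay auction: the highest bidder wins the item, but every bidder pays their own bid.
Bids ranked: 110 (Onyx) > 103 (Hale) > 99 (Quill) > 84 (Brio) > 83 (Willow) > 79 (Novara) > …
Every bidder forfeits their bid regardless of winning.
Revenue = 84 + 99 + 35 + 110 + 103 + 73 + 83 + 72 + 79 = $738.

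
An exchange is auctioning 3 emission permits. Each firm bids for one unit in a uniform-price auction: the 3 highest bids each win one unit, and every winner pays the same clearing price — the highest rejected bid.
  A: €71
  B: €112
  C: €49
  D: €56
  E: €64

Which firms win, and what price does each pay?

Ordering the bids: 112 (B), 71 (A), 64 (E), 56 (D), 49 (C)
Winners (3 units): B, A, E.
Highest unsuccessful bid: €56 → clearing price.

B, A, E; each pays €56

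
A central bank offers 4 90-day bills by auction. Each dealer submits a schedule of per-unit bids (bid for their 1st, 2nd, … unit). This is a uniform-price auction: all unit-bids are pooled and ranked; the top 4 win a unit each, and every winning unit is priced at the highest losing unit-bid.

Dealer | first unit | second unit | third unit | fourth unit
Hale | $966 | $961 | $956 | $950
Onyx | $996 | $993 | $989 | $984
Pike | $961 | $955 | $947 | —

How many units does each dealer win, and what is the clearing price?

Pooled unit-bids ranked (top 4): 996 (Onyx-1), 993 (Onyx-2), 989 (Onyx-3), 984 (Onyx-4)
The (k+1)-th unit-bid is $966.
Allocation: Onyx 4.

Onyx 4; clearing price $966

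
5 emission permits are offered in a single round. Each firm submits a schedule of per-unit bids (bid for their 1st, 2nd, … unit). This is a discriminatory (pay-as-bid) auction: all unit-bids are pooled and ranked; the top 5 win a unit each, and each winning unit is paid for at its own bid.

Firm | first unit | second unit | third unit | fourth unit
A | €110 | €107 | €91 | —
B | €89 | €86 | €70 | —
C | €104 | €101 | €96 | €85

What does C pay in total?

Merging the schedules and taking the best 5: 110 (A-1), 107 (A-2), 104 (C-1), 101 (C-2), 96 (C-3)
Next rejected bid: €91 (not a price — pay-as-bid).
C's winning unit-bids: 104 + 101 + 96 = €301.

C pays €301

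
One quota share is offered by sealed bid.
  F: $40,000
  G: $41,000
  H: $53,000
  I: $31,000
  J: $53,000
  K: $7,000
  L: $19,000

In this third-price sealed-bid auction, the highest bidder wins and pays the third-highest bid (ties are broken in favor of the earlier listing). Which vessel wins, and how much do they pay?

Third-price sealed-bid auction: the highest bidder wins and pays the third-highest bid.
Bids ranked: 53,000 (H) > 53,000 (J) > 41,000 (G) > 40,000 (F) > 31,000 (I) > 19,000 (L) > …
Tie at $53,000 → H wins by tie-break.
H is highest; pays the third-highest bid, $41,000.

H pays $41,000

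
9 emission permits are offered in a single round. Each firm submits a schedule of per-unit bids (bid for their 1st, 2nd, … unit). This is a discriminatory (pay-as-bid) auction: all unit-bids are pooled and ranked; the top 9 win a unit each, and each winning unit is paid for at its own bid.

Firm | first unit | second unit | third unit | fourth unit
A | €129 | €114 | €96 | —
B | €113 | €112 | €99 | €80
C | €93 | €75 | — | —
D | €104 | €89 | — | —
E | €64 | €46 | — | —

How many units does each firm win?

A 3, B 3, C 1, D 2

Merging the schedules and taking the best 9: 129 (A-1), 114 (A-2), 113 (B-1), 112 (B-2), 104 (D-1), 99 (B-3), 96 (A-3), 93 (C-1), 89 (D-2)
Next rejected bid: €80 (not a price — pay-as-bid).
Allocation: A 3, B 3, C 1, D 2.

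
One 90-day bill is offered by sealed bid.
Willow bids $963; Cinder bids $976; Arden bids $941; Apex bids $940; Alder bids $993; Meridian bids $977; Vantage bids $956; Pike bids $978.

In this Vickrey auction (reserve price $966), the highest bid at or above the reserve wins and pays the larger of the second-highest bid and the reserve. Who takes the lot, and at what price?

Alder pays $978

Vickrey auction (reserve price $966): the highest bid at or above the reserve wins and pays the larger of the second-highest bid and the reserve.
Sorting bids: 993 (Alder) > 978 (Pike) > 977 (Meridian) > 976 (Cinder) > 963 (Willow) > 956 (Vantage) > …
Highest eligible bid: Alder at $993.
max(second-highest $978, reserve $966) = $978; the reserve does not bind.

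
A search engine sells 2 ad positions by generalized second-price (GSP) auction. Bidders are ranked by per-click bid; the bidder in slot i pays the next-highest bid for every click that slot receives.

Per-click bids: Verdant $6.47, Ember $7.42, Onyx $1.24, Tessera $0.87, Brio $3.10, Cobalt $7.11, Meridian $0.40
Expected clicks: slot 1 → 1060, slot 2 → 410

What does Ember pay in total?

Ember pays $7536.60

Ranked by bid: $7.42 (Ember) > $7.11 (Cobalt) > $6.47 (Verdant) > …
Ember holds slot 1 → pays next bid $7.11 × 1060 clicks = $7536.60.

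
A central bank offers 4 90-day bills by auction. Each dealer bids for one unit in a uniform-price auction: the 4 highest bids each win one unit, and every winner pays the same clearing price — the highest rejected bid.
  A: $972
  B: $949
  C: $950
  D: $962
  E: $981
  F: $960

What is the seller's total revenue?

Sorting: 981 (E), 972 (A), 962 (D), 960 (F), 950 (C), 949 (B)
The 4 highest are E, A, D, F.
Highest unsuccessful bid: $950 → clearing price.
Total revenue = 4 × $950 = $3,800.

Total revenue: $3,800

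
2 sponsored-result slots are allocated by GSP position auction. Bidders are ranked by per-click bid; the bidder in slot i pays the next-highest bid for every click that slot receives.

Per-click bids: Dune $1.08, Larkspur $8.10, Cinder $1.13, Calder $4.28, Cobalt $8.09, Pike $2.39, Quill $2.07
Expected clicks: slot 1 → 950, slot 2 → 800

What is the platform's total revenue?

Total revenue: $11109.50

Sorting advertisers: $8.10 (Larkspur) > $8.09 (Cobalt) > $4.28 (Calder) > …
Slot 1: Larkspur pays $8.09 × 950 = $7685.50
Slot 2: Cobalt pays $4.28 × 800 = $3424.00
Total = $11109.50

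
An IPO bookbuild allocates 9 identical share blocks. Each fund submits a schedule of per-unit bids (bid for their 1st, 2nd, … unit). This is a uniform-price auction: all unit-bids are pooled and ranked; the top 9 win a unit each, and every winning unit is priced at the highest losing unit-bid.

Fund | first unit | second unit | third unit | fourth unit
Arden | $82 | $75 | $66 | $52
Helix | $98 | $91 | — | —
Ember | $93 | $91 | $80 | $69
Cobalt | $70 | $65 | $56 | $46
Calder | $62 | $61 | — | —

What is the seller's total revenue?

Total revenue: $594

All unit-bids, highest first — top 9: 98 (Helix-1), 93 (Ember-1), 91 (Helix-2), 91 (Ember-2), 82 (Arden-1), 80 (Ember-3), 75 (Arden-2), 70 (Cobalt-1), 69 (Ember-4)
Highest rejected unit-bid = $66.
Allocation: Arden 2, Cobalt 1, Ember 4, Helix 2. Every unit priced at $66.
Revenue = 9 × 66 = $594.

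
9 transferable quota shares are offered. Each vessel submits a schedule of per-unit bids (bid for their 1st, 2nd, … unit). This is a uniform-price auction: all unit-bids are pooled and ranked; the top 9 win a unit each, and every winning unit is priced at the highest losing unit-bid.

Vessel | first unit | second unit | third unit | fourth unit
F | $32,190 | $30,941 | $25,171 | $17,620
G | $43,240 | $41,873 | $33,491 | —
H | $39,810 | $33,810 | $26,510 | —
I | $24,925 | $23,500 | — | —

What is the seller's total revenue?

Total revenue: $224,325

All unit-bids, highest first — top 9: 43,240 (G-1), 41,873 (G-2), 39,810 (H-1), 33,810 (H-2), 33,491 (G-3), 32,190 (F-1), 30,941 (F-2), 26,510 (H-3), 25,171 (F-3)
The (k+1)-th unit-bid is $24,925.
Allocation: F 3, G 3, H 3. Every unit priced at $24,925.
Revenue = 9 × 24,925 = $224,325.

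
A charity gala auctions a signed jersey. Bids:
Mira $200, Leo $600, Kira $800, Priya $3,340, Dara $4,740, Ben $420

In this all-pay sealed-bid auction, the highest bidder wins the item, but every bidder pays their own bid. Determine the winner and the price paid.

Dara pays $4,740

All-pay sealed-bid auction: the highest bidder wins the item, but every bidder pays their own bid.
Sorting bids: 4,740 (Dara) > 3,340 (Priya) > 800 (Kira) > 600 (Leo) > 420 (Ben) > 200 (Mira)
Dara is highest and takes the item; every bidder forfeits their bid.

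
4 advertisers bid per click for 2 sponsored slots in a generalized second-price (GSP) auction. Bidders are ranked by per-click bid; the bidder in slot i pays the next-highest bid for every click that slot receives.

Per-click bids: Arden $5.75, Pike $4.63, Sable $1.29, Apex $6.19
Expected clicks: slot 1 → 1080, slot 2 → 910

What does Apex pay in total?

Apex pays $6210.00

Ranked by bid: $6.19 (Apex) > $5.75 (Arden) > $4.63 (Pike) > …
Apex holds slot 1 → pays next bid $5.75 × 1080 clicks = $6210.00.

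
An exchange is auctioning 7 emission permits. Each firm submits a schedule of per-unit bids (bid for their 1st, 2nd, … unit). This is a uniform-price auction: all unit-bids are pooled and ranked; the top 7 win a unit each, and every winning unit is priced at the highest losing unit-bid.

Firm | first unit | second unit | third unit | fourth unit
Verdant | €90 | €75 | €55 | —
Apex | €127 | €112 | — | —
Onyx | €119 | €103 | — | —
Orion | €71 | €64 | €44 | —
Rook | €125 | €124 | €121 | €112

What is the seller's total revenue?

Total revenue: €721

Merging the schedules and taking the best 7: 127 (Apex-1), 125 (Rook-1), 124 (Rook-2), 121 (Rook-3), 119 (Onyx-1), 112 (Apex-2), 112 (Rook-4)
Highest rejected unit-bid = €103.
Allocation: Apex 2, Onyx 1, Rook 4. Every unit priced at €103.
Revenue = 7 × 103 = €721.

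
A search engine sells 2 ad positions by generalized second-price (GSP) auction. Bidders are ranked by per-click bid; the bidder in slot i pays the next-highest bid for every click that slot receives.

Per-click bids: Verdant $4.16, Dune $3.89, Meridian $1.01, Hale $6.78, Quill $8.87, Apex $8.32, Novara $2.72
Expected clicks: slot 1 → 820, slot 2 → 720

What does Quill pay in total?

Ranked by bid: $8.87 (Quill) > $8.32 (Apex) > $6.78 (Hale) > …
Quill holds slot 1 → pays next bid $8.32 × 820 clicks = $6822.40.

Quill pays $6822.40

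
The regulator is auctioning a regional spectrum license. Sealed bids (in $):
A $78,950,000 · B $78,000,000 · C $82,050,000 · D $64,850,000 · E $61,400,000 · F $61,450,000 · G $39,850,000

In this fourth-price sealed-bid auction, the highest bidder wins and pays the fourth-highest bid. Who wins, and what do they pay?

Rule: the highest bidder wins and pays the fourth-highest bid.
Bids ranked: 82,050,000 (C) > 78,950,000 (A) > 78,000,000 (B) > 64,850,000 (D) > 61,450,000 (F) > 61,400,000 (E) > …
C wins; payment is bid #4 in the ranking = $64,850,000.

C pays $64,850,000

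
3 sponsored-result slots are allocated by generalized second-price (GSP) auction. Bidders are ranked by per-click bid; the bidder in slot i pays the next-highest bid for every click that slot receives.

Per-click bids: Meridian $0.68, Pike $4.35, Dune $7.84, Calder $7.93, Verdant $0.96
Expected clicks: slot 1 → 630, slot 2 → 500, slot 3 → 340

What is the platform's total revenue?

Total revenue: $7440.60

Ranked by bid: $7.93 (Calder) > $7.84 (Dune) > $4.35 (Pike) > $0.96 (Verdant) > …
Slot 1: Calder pays $7.84 × 630 = $4939.20
Slot 2: Dune pays $4.35 × 500 = $2175.00
Slot 3: Pike pays $0.96 × 340 = $326.40
Total = $7440.60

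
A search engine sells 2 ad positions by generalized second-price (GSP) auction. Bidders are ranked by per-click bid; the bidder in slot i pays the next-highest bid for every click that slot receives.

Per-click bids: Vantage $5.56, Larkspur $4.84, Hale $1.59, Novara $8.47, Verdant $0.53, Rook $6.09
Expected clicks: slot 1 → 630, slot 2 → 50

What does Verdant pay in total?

Ranked by bid: $8.47 (Novara) > $6.09 (Rook) > $5.56 (Vantage) > …
Verdant ranks below slot 2 → no slot, pays nothing.

Verdant pays $0.00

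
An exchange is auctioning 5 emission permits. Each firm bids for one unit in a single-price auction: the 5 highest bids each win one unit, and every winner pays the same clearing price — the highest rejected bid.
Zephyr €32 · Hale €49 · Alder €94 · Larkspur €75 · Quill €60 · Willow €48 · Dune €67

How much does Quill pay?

Quill pays €48

Bids ranked high→low: 94 (Alder), 75 (Larkspur), 67 (Dune), 60 (Quill), 49 (Hale), 48 (Willow), 32 (Zephyr)
The 5 highest are Alder, Larkspur, Dune, Quill, Hale.
First losing bid is Willow's €48, which sets the uniform price.
Quill wins → pays €48.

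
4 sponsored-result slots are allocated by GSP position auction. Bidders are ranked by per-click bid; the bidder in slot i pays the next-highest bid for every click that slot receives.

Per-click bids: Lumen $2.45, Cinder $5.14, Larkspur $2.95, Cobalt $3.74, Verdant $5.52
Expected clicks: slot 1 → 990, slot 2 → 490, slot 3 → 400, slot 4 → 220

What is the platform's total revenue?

Per-click bids in order: $5.52 (Verdant) > $5.14 (Cinder) > $3.74 (Cobalt) > $2.95 (Larkspur) > $2.45 (Lumen)
Slot 1: Verdant pays $5.14 × 990 = $5088.60
Slot 2: Cinder pays $3.74 × 490 = $1832.60
Slot 3: Cobalt pays $2.95 × 400 = $1180.00
Slot 4: Larkspur pays $2.45 × 220 = $539.00
Total = $8640.20

Total revenue: $8640.20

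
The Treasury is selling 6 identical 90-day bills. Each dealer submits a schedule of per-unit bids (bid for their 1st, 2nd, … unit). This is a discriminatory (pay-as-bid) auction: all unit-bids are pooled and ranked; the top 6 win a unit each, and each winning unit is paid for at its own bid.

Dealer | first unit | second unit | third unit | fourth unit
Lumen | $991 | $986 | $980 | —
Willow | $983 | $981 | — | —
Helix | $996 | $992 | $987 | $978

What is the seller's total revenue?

Total revenue: $5,935

Merging the schedules and taking the best 6: 996 (Helix-1), 992 (Helix-2), 991 (Lumen-1), 987 (Helix-3), 986 (Lumen-2), 983 (Willow-1)
Next rejected bid: $981 (not a price — pay-as-bid).
Each winning unit pays its own bid.
Revenue = 996 + 992 + 991 + 987 + 986 + 983 = $5,935.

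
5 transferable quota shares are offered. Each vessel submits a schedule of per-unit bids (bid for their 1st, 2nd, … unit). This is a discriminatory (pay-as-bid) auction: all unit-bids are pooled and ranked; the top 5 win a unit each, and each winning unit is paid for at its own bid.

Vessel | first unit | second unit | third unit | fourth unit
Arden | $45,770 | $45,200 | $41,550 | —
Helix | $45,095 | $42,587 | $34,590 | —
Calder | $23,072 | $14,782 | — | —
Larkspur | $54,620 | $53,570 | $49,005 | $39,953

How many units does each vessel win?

Arden 2, Larkspur 3

Merging the schedules and taking the best 5: 54,620 (Larkspur-1), 53,570 (Larkspur-2), 49,005 (Larkspur-3), 45,770 (Arden-1), 45,200 (Arden-2)
Next rejected bid: $45,095 (not a price — pay-as-bid).
Allocation: Arden 2, Larkspur 3.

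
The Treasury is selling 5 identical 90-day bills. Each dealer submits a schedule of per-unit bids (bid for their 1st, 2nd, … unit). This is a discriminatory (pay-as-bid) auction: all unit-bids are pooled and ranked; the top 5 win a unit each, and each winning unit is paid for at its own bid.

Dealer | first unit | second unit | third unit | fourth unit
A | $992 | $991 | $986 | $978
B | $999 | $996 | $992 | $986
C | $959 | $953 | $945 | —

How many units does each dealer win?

A 2, B 3

Pooled unit-bids ranked (top 5): 999 (B-1), 996 (B-2), 992 (A-1), 992 (B-3), 991 (A-2)
Next rejected bid: $986 (not a price — pay-as-bid).
Allocation: A 2, B 3.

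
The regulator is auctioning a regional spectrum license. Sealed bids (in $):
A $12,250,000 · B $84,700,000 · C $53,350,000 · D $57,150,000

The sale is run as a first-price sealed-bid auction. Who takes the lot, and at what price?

B pays $84,700,000

Sorting bids: 84,700,000 (B) > 57,150,000 (D) > 53,350,000 (C) > 12,250,000 (A)
First-price: B pays what they bid, $84,700,000.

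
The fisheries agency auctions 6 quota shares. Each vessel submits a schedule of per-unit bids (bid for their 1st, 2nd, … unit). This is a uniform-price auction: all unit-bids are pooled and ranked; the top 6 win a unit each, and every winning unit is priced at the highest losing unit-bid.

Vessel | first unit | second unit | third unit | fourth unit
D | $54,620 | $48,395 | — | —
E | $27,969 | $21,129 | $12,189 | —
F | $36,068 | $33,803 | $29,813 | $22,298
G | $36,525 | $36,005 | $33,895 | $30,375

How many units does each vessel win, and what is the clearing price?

D 2, F 1, G 3; clearing price $33,803

All unit-bids, highest first — top 6: 54,620 (D-1), 48,395 (D-2), 36,525 (G-1), 36,068 (F-1), 36,005 (G-2), 33,895 (G-3)
First bid not allocated: $33,803.
Allocation: D 2, F 1, G 3.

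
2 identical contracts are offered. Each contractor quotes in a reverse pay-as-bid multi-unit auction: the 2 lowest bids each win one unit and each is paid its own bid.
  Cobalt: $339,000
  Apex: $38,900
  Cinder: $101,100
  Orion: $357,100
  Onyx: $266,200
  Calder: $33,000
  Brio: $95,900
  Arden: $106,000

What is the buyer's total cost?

Ordering the bids: 33,000 (Calder), 38,900 (Apex), 95,900 (Brio), 101,100 (Cinder), …
Lowest 2: Calder, Apex.
Total cost = 33,000 + 38,900 = $71,900.

Total cost: $71,900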